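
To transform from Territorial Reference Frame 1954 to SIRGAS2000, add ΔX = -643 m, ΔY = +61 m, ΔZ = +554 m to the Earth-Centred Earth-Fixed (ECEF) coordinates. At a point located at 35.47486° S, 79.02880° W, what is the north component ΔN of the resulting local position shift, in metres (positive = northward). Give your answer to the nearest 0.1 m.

ΔN = 345.4 m

The local north axis is (−sin φ cos λ, −sin φ sin λ, cos φ), giving ΔN = -71.019 − 34.754 + 451.161 = 345.39 m.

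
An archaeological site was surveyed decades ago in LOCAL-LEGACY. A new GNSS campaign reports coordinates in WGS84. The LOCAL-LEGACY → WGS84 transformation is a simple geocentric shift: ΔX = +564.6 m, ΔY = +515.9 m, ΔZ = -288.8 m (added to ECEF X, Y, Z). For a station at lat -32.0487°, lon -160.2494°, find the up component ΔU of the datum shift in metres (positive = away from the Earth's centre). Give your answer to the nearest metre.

ΔU = -445 m

At φ = -32.0487°, λ = -160.2494°: sin φ = -0.530640, cos φ = 0.847597, sin λ = -0.337927, cos λ = -0.941172.
ΔU = cos φ cos λ·ΔX + cos φ sin λ·ΔY + sin φ·ΔZ = (0.847597)(-0.941172)(564.6) + (0.847597)(-0.337927)(515.9) + (-0.530640)(-288.8) = -444.92 m.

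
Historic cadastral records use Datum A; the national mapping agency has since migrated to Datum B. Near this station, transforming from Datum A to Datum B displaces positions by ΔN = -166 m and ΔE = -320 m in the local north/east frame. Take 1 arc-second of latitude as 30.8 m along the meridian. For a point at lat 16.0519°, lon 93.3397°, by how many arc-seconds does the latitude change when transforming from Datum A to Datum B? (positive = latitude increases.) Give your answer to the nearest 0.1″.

Δφ = -5.4″

1″ of latitude = 30.80 m, so Δφ = -166.0 / 30.80 = -5.390″.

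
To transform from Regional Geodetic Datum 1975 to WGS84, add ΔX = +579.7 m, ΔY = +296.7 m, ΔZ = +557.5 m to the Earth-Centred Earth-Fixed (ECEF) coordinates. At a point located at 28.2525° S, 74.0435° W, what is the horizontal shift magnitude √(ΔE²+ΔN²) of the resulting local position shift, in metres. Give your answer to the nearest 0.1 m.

771.0 m

The local east axis at (φ, λ) is (−sin λ, cos λ, 0), so ΔE = −sin(-74.0435°)·579.7 + cos(-74.0435°)·296.7 = 638.93 m.
The local north axis is (−sin φ cos λ, −sin φ sin λ, cos φ), giving ΔN = 75.436 − 135.034 + 491.085 = 431.49 m.
Horizontal magnitude = √(ΔE² + ΔN²) = √(638.93² + 431.49²) = 770.98 m.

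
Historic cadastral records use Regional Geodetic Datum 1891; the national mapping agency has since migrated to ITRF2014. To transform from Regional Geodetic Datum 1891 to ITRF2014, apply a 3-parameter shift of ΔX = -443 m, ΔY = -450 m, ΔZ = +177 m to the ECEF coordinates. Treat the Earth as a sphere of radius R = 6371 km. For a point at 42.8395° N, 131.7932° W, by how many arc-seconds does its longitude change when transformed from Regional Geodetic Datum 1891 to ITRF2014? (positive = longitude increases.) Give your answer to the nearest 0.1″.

sin φ = 0.679947, cos φ = 0.733261, sin λ = -0.745555, cos λ = -0.666444.
East component: ΔE = −sin λ·ΔX + cos λ·ΔY = −(-0.745555)(-443) + (-0.666444)(-450) = -30.38 m.
1° of latitude spans πR/180 = 111195 m; at latitude φ, 1° of longitude spans that × cos φ = 81534.9 m, so Δλ = -30.38 / 81534.9 × 3600 = -1.341″.

Δλ = -1.3″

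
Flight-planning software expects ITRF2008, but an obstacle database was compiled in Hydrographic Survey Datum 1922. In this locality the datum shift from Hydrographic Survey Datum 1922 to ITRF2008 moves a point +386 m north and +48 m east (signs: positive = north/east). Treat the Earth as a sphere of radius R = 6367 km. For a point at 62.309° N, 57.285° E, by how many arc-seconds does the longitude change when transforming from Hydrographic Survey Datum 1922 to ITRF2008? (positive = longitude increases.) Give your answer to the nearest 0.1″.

At latitude 62.309°, cos φ = 0.464703.
One radian of longitude at latitude φ spans R cos φ, so Δλ = ΔE / (R cos φ) = 48.0 / (6367000 × 0.464703) = 1.6223e-05 rad = 3.346″.

Δλ = 3.3″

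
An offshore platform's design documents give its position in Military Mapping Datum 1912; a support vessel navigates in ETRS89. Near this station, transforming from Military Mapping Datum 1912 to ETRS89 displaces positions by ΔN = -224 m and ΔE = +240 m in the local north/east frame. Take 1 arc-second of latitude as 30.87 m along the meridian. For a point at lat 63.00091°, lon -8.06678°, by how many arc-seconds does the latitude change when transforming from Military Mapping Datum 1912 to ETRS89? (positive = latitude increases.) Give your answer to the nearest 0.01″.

Δφ = -7.26″

1″ of latitude = 30.87 m, so Δφ = -224.0 / 30.87 = -7.256″.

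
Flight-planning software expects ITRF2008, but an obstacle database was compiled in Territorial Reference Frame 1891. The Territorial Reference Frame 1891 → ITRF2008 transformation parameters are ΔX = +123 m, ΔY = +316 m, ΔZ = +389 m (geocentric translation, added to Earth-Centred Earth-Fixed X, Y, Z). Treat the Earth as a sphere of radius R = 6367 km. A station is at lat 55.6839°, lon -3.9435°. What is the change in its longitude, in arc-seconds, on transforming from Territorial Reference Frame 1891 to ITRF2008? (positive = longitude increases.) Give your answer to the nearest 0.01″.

sin φ = 0.825940, cos φ = 0.563758, sin λ = -0.068773, cos λ = 0.997632.
East component: ΔE = −sin λ·ΔX + cos λ·ΔY = −(-0.068773)(123) + (0.997632)(316) = 323.71 m.
1° of latitude spans πR/180 = 111125 m; at latitude φ, 1° of longitude spans that × cos φ = 62647.7 m, so Δλ = 323.71 / 62647.7 × 3600 = 18.602″.

Δλ = 18.60″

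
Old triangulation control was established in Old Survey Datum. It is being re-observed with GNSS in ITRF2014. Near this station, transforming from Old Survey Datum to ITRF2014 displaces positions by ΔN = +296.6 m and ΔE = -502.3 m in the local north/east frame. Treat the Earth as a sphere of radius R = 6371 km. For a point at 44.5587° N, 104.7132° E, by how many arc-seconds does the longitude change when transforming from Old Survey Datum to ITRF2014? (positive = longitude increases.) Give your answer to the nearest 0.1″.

At latitude 44.5587°, cos φ = 0.712532.
One radian of longitude at latitude φ spans R cos φ, so Δλ = ΔE / (R cos φ) = -502.3 / (6371000 × 0.712532) = -1.1065e-04 rad = -22.823″.

Δλ = -22.8″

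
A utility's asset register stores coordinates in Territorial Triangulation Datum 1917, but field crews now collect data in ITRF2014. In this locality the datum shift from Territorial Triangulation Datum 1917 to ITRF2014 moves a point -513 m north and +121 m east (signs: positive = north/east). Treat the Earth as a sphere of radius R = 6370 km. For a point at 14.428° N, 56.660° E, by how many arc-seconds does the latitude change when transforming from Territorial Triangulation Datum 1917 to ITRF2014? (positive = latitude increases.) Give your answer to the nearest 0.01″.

Δφ = -16.61″

On a sphere of radius R, 1 rad of latitude = R, so Δφ = ΔN / R = -513.0 / 6370000 = -8.0534e-05 rad = -16.611″.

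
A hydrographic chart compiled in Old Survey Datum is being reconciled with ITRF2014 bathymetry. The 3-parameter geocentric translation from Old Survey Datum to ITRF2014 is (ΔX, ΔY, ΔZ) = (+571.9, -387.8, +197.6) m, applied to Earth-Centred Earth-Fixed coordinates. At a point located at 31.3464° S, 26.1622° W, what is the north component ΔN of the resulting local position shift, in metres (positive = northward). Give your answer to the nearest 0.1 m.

The local north axis is (−sin φ cos λ, −sin φ sin λ, cos φ), giving ΔN = 267.029 + 88.949 + 168.758 = 524.74 m.

ΔN = 524.7 m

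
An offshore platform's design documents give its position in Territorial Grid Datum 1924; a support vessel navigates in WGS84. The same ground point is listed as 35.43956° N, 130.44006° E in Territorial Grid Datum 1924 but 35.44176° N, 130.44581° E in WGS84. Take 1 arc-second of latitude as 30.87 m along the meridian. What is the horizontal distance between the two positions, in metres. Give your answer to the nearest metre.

575 m

Δφ = 35.44176° − 35.43956° = +0.00220°; Δλ = 130.44581° − 130.44006° = +0.00575°.
1° of latitude = 3600 × 30.87 = 111132 m.
ΔN = Δφ × 111132 = 244.5 m; ΔE = Δλ × 111132 × cos(35.43956°) = +0.00575 × 111132 × 0.814728 = 520.6 m.
Distance = √(ΔE² + ΔN²) = √(520.6² + 244.5²) = 575.2 m.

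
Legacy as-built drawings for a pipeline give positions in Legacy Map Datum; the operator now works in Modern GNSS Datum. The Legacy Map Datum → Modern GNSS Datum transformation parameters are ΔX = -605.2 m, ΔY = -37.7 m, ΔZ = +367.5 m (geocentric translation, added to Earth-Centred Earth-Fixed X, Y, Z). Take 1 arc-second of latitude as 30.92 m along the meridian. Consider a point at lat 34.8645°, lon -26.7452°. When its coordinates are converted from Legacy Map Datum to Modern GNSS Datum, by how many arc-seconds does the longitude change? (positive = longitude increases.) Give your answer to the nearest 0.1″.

Δλ = -12.1″

sin φ = 0.571638, cos φ = 0.820506, sin λ = -0.450024, cos λ = 0.893017.
East component: ΔE = −sin λ·ΔX + cos λ·ΔY = −(-0.450024)(-605.2) + (0.893017)(-37.7) = -306.02 m.
1° of latitude spans 3600 × 30.92 = 111312 m; at latitude φ, 1° of longitude spans that × cos φ = 91332.2 m, so Δλ = -306.02 / 91332.2 × 3600 = -12.062″.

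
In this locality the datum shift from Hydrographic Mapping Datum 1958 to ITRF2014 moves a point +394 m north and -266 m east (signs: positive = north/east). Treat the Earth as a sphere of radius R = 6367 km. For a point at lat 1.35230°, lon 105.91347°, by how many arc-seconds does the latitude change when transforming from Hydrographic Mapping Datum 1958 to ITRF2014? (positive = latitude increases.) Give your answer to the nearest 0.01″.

On a sphere of radius R, 1 rad of latitude = R, so Δφ = ΔN / R = 394.0 / 6367000 = 6.1882e-05 rad = 12.764″.

Δφ = 12.76″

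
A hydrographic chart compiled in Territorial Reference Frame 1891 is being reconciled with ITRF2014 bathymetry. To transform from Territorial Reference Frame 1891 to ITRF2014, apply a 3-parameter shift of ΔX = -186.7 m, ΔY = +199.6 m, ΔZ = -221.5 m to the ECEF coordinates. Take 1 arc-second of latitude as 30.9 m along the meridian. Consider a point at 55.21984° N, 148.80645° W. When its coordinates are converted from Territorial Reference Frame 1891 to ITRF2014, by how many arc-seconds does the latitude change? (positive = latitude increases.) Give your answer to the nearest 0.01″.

Δφ = -5.59″

sin φ = 0.821347, cos φ = 0.570429, sin λ = -0.517931, cos λ = -0.855423.
North component: ΔN = −sin φ cos λ·ΔX − sin φ sin λ·ΔY + cos φ·ΔZ = −(0.821347)(-0.855423)(-186.7) − (0.821347)(-0.517931)(199.6) + (0.570429)(-221.5) = -172.62 m.
1° of latitude spans 3600 × 30.90 = 111240 m, so Δφ = -172.62 / 111240 × 3600 = -5.586″.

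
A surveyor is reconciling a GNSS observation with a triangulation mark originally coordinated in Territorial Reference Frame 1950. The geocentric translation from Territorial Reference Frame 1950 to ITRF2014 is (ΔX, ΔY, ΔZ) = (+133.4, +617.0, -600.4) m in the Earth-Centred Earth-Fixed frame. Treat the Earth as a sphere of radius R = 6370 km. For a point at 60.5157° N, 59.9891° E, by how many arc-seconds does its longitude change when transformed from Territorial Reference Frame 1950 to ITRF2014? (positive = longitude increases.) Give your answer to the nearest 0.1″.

sin φ = 0.870491, cos φ = 0.492185, sin λ = 0.865930, cos λ = 0.500165.
East component: ΔE = −sin λ·ΔX + cos λ·ΔY = −(0.865930)(133.4) + (0.500165)(617.0) = 193.09 m.
1° of latitude spans πR/180 = 111177 m; at latitude φ, 1° of longitude spans that × cos φ = 54719.9 m, so Δλ = 193.09 / 54719.9 × 3600 = 12.703″.

Δλ = 12.7″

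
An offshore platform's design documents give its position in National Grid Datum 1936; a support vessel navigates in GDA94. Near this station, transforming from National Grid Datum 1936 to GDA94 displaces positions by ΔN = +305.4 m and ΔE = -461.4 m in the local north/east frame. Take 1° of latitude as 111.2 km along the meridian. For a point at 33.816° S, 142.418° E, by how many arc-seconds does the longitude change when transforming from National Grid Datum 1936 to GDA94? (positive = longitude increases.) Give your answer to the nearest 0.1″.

At latitude -33.816°, cos φ = 0.830829.
1° of longitude at this latitude = 111.2 × cos φ = 92.39 km, so Δλ = -461.4 / 92388.2 = -0.0049941° = -17.979″.

Δλ = -18.0″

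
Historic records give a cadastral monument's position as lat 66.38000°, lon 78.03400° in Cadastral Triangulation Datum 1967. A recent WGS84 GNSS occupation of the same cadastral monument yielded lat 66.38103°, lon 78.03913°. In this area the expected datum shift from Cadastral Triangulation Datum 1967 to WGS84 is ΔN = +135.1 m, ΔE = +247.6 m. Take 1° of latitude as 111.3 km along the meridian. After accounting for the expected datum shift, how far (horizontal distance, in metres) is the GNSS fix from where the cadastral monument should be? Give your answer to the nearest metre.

Observed coordinate differences: Δφ = +0.00103°, Δλ = +0.00513°.
Converting to metres (1° lat = 111300 m, cos φ = 0.400669): observed ΔN = 114.6 m, observed ΔE = 228.8 m.
Subtracting the expected shift leaves a residual of 114.6 − (135.1) = -20.5 m north and 228.8 − (247.6) = -18.8 m east.
Residual distance = √((-20.5)² + (-18.8)²) = 27.8 m.

28 m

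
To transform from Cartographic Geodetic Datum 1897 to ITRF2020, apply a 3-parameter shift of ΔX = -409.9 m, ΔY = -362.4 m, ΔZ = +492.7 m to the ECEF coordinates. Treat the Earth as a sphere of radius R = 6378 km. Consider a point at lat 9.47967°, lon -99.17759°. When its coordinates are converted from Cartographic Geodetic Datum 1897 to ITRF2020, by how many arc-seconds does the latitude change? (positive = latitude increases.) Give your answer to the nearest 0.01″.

sin φ = 0.164698, cos φ = 0.986344, sin λ = -0.987199, cos λ = -0.159495.
North component: ΔN = −sin φ cos λ·ΔX − sin φ sin λ·ΔY + cos φ·ΔZ = −(0.164698)(-0.159495)(-409.9) − (0.164698)(-0.987199)(-362.4) + (0.986344)(492.7) = 416.28 m.
1° of latitude spans πR/180 = 111317 m, so Δφ = 416.28 / 111317 × 3600 = 13.463″.

Δφ = 13.46″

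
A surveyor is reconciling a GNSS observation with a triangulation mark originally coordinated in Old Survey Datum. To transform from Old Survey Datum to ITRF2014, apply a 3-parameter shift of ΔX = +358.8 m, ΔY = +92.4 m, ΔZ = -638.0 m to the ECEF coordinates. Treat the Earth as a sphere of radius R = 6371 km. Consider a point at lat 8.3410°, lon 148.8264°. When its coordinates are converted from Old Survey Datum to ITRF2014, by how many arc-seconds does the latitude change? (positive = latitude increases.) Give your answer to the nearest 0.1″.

Δφ = -19.2″

sin φ = 0.145064, cos φ = 0.989422, sin λ = 0.517633, cos λ = -0.855603.
North component: ΔN = −sin φ cos λ·ΔX − sin φ sin λ·ΔY + cos φ·ΔZ = −(0.145064)(-0.855603)(358.8) − (0.145064)(0.517633)(92.4) + (0.989422)(-638.0) = -593.66 m.
1° of latitude spans πR/180 = 111195 m, so Δφ = -593.66 / 111195 × 3600 = -19.220″.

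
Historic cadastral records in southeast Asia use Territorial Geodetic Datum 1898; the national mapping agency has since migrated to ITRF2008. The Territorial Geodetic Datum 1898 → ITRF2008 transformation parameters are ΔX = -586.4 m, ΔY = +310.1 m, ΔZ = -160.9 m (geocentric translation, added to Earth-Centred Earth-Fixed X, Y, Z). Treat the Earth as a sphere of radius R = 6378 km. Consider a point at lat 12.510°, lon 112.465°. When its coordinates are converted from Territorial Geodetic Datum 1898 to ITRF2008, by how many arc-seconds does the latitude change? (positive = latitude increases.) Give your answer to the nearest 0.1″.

Δφ = -8.7″

sin φ = 0.216610, cos φ = 0.976258, sin λ = 0.924113, cos λ = -0.382119.
North component: ΔN = −sin φ cos λ·ΔX − sin φ sin λ·ΔY + cos φ·ΔZ = −(0.216610)(-0.382119)(-586.4) − (0.216610)(0.924113)(310.1) + (0.976258)(-160.9) = -267.69 m.
1° of latitude spans πR/180 = 111317 m, so Δφ = -267.69 / 111317 × 3600 = -8.657″.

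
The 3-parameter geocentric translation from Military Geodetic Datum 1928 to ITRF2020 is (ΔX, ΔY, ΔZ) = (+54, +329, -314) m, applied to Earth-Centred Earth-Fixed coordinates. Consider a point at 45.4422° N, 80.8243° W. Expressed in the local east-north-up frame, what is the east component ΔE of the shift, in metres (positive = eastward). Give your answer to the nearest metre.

ΔE = 106 m

The local east axis at (φ, λ) is (−sin λ, cos λ, 0), so ΔE = −sin(-80.8243°)·54 + cos(-80.8243°)·329 = 105.77 m.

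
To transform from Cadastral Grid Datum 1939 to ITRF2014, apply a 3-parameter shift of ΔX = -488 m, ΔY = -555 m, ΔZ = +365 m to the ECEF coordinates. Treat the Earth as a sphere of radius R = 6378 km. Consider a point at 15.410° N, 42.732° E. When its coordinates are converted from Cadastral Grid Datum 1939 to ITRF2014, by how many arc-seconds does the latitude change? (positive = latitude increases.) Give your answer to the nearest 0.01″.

sin φ = 0.265724, cos φ = 0.964049, sin λ = 0.678570, cos λ = 0.734536.
North component: ΔN = −sin φ cos λ·ΔX − sin φ sin λ·ΔY + cos φ·ΔZ = −(0.265724)(0.734536)(-488) − (0.265724)(0.678570)(-555) + (0.964049)(365) = 547.20 m.
1° of latitude spans πR/180 = 111317 m, so Δφ = 547.20 / 111317 × 3600 = 17.697″.

Δφ = 17.70″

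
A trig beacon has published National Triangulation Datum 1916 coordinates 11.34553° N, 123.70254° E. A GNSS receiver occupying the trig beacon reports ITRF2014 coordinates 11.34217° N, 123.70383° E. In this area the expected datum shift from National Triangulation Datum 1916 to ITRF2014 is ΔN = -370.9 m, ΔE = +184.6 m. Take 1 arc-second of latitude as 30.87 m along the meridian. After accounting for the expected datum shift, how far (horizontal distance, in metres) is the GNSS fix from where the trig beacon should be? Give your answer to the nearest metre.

Observed coordinate differences: Δφ = -0.00336°, Δλ = +0.00129°.
Converting to metres (1° lat = 111132 m, cos φ = 0.980459): observed ΔN = -373.4 m, observed ΔE = 140.6 m.
Subtracting the expected shift leaves a residual of -373.4 − (-370.9) = -2.5 m north and 140.6 − (184.6) = -44.0 m east.
Residual distance = √((-2.5)² + (-44.0)²) = 44.1 m.

44 m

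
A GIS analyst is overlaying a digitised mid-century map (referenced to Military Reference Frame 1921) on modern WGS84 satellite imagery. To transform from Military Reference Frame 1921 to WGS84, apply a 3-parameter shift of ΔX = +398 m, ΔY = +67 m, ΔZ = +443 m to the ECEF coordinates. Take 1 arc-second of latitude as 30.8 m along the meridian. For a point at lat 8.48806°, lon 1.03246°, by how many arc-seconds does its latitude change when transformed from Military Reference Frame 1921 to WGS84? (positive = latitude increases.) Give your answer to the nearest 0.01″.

sin φ = 0.147603, cos φ = 0.989047, sin λ = 0.018019, cos λ = 0.999838.
North component: ΔN = −sin φ cos λ·ΔX − sin φ sin λ·ΔY + cos φ·ΔZ = −(0.147603)(0.999838)(398) − (0.147603)(0.018019)(67) + (0.989047)(443) = 379.23 m.
1° of latitude spans 3600 × 30.80 = 110880 m, so Δφ = 379.23 / 110880 × 3600 = 12.313″.

Δφ = 12.31″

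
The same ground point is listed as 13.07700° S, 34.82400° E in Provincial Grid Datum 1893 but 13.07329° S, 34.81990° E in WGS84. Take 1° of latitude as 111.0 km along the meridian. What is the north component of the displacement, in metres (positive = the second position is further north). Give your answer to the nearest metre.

Δφ = -13.07329° − -13.07700° = +0.00371°; Δλ = 34.81990° − 34.82400° = -0.00410°.
ΔN = Δφ × 111000 = 411.8 m; ΔE = Δλ × 111000 × cos(-13.07700°) = -0.00410 × 111000 × 0.974067 = -443.3 m.

ΔN = 412 m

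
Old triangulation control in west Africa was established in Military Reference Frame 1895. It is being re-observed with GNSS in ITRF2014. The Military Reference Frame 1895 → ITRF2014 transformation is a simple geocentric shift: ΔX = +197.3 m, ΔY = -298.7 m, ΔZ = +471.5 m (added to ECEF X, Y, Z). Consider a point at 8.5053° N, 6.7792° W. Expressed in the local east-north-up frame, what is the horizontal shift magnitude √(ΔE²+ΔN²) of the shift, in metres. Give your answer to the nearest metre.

The local east axis at (φ, λ) is (−sin λ, cos λ, 0), so ΔE = −sin(-6.7792°)·197.3 + cos(-6.7792°)·(-298.7) = -273.32 m.
The local north axis is (−sin φ cos λ, −sin φ sin λ, cos φ), giving ΔN = -28.977 − 5.215 + 466.315 = 432.12 m.
Horizontal magnitude = √(ΔE² + ΔN²) = √((-273.32)² + 432.12²) = 511.31 m.

511 m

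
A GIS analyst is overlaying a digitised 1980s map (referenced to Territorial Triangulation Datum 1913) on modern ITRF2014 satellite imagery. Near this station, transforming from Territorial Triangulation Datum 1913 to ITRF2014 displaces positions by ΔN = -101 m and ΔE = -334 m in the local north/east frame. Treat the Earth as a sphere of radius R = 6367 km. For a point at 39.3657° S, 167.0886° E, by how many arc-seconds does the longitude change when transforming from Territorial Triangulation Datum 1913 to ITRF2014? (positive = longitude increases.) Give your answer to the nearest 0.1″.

Δλ = -14.0″

At latitude -39.3657°, cos φ = 0.773113.
One radian of longitude at latitude φ spans R cos φ, so Δλ = ΔE / (R cos φ) = -334.0 / (6367000 × 0.773113) = -6.7853e-05 rad = -13.996″.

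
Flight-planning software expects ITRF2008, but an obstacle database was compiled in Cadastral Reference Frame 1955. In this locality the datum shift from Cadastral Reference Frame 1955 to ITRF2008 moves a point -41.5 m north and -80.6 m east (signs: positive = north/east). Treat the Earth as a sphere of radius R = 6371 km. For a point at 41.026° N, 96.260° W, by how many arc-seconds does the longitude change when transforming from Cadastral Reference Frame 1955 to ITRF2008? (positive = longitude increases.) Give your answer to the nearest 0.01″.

At latitude 41.026°, cos φ = 0.754412.
One radian of longitude at latitude φ spans R cos φ, so Δλ = ΔE / (R cos φ) = -80.6 / (6371000 × 0.754412) = -1.6769e-05 rad = -3.459″.

Δλ = -3.46″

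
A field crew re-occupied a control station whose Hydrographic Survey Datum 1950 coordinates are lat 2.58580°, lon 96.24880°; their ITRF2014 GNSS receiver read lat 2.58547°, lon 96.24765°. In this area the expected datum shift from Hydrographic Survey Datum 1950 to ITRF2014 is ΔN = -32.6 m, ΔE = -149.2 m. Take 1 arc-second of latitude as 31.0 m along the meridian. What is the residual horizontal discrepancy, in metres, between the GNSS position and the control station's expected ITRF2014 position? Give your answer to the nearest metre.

21 m

Observed coordinate differences: Δφ = -0.00033°, Δλ = -0.00115°.
Converting to metres (1° lat = 111600 m, cos φ = 0.998982): observed ΔN = -36.8 m, observed ΔE = -128.2 m.
Subtracting the expected shift leaves a residual of -36.8 − (-32.6) = -4.2 m north and -128.2 − (-149.2) = 21.0 m east.
Residual distance = √((-4.2)² + 21.0²) = 21.4 m.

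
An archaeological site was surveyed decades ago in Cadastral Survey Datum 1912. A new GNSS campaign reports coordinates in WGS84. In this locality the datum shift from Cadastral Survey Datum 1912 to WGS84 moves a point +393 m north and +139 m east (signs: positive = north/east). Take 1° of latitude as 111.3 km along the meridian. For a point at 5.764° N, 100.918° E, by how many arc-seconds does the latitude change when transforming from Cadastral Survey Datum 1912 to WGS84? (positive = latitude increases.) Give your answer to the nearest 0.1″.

1° of latitude = 111.3 km, so Δφ = 393.0 / 111300 = 0.0035310° = 12.712″.

Δφ = 12.7″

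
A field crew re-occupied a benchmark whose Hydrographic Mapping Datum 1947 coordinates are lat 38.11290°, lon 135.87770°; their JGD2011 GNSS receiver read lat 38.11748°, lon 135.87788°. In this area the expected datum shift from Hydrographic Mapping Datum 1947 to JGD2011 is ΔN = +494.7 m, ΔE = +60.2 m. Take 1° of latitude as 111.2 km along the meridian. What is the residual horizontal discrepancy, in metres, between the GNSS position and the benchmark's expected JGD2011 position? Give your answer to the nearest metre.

47 m

Observed coordinate differences: Δφ = +0.00458°, Δλ = +0.00018°.
Converting to metres (1° lat = 111200 m, cos φ = 0.786796): observed ΔN = 509.3 m, observed ΔE = 15.7 m.
Subtracting the expected shift leaves a residual of 509.3 − (494.7) = 14.6 m north and 15.7 − (60.2) = -44.5 m east.
Residual distance = √(14.6² + (-44.5)²) = 46.8 m.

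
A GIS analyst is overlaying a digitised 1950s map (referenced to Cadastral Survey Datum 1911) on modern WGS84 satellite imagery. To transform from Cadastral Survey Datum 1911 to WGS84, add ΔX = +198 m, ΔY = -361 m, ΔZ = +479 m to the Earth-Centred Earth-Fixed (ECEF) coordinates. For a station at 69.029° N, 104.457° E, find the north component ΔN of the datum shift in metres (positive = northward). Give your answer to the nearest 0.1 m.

At φ = 69.029°, λ = 104.457°: sin φ = 0.933762, cos φ = 0.357895, sin λ = 0.968335, cos λ = -0.249653.
ΔN = −sin φ cos λ·ΔX − sin φ sin λ·ΔY + cos φ·ΔZ = −(0.933762)(-0.249653)(198) − (0.933762)(0.968335)(-361) + (0.357895)(479) = 544.00 m.

ΔN = 544.0 m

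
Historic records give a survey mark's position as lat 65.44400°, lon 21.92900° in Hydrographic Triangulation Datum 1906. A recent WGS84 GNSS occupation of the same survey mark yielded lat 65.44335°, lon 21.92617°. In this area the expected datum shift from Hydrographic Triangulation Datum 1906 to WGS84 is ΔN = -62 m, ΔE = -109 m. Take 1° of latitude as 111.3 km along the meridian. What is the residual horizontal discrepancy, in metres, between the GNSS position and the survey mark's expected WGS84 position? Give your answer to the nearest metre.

Observed coordinate differences: Δφ = -0.00065°, Δλ = -0.00283°.
Converting to metres (1° lat = 111300 m, cos φ = 0.415582): observed ΔN = -72.3 m, observed ΔE = -130.9 m.
Subtracting the expected shift leaves a residual of -72.3 − (-62) = -10.3 m north and -130.9 − (-109) = -21.9 m east.
Residual distance = √((-10.3)² + (-21.9)²) = 24.2 m.

24 m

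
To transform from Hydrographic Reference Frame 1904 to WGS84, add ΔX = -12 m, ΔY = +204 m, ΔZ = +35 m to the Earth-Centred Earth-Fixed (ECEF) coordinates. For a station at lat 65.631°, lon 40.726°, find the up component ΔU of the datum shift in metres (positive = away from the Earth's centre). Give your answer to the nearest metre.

The local up (radial) axis is (cos φ cos λ, cos φ sin λ, sin φ), giving ΔU = -3.752 + 54.918 + 31.882 = 83.05 m.

ΔU = 83 m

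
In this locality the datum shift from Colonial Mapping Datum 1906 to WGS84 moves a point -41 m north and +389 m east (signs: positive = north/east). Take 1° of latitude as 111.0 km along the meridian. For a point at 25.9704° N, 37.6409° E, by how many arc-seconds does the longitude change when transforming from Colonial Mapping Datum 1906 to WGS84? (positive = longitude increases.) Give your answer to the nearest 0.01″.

Δλ = 14.03″

At latitude 25.9704°, cos φ = 0.899020.
1° of longitude at this latitude = 111.0 × cos φ = 99.79 km, so Δλ = 389.0 / 99791.3 = 0.0038981° = 14.033″.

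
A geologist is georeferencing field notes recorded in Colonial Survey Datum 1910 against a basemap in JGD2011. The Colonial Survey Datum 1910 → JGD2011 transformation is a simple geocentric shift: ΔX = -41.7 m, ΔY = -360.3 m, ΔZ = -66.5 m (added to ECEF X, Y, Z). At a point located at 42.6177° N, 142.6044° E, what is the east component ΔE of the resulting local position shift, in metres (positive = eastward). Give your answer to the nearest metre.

At φ = 42.6177°, λ = 142.6044°: sin φ = 0.677103, cos φ = 0.735888, sin λ = 0.607315, cos λ = -0.794461.
ΔE = −sin λ·ΔX + cos λ·ΔY = −(0.607315)·(-41.7) + (-0.794461)·(-360.3) = 311.57 m.

ΔE = 312 m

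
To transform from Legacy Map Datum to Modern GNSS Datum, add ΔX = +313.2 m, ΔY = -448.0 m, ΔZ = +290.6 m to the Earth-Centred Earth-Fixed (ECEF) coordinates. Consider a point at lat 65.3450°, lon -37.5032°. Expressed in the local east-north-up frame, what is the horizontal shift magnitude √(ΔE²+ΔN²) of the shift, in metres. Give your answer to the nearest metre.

389 m

At φ = 65.3450°, λ = -37.5032°: sin φ = 0.908836, cos φ = 0.417153, sin λ = -0.608806, cos λ = 0.793319.
ΔE = −sin λ·ΔX + cos λ·ΔY = −(-0.608806)·(313.2) + (0.793319)·(-448.0) = -164.73 m.
ΔN = −sin φ cos λ·ΔX − sin φ sin λ·ΔY + cos φ·ΔZ = −(0.908836)(0.793319)(313.2) − (0.908836)(-0.608806)(-448.0) + (0.417153)(290.6) = -352.47 m.
Horizontal magnitude = √(ΔE² + ΔN²) = √((-164.73)² + (-352.47)²) = 389.07 m.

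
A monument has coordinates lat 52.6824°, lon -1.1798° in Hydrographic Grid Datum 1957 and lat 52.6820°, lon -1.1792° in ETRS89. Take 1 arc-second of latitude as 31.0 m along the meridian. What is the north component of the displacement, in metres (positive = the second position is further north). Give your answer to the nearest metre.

ΔN = -45 m

Δφ = 52.6820° − 52.6824° = -0.0004°; Δλ = -1.1792° − -1.1798° = +0.0006°.
1° of latitude = 3600 × 31.00 = 111600 m.
ΔN = Δφ × 111600 = -44.6 m; ΔE = Δλ × 111600 × cos(52.6824°) = +0.0006 × 111600 × 0.606233 = 40.6 m.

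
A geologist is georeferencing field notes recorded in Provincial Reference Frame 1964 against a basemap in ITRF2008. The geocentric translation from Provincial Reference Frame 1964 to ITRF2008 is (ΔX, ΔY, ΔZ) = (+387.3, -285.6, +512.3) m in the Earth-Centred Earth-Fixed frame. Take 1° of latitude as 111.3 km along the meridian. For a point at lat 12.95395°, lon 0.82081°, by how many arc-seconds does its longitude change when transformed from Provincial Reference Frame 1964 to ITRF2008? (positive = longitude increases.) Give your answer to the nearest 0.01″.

Δλ = -9.66″

sin φ = 0.224168, cos φ = 0.974551, sin λ = 0.014325, cos λ = 0.999897.
East component: ΔE = −sin λ·ΔX + cos λ·ΔY = −(0.014325)(387.3) + (0.999897)(-285.6) = -291.12 m.
1° of latitude spans 111300 m; at latitude φ, 1° of longitude spans that × cos φ = 108467.5 m, so Δλ = -291.12 / 108467.5 × 3600 = -9.662″.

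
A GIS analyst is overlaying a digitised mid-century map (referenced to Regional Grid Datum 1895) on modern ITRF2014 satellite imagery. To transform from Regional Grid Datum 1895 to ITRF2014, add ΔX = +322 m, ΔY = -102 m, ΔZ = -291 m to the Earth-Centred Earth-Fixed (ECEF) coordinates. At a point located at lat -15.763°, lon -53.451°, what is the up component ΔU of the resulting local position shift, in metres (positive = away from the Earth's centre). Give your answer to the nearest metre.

The local up (radial) axis is (cos φ cos λ, cos φ sin λ, sin φ), giving ΔU = 184.543 + 78.860 + 79.053 = 342.46 m.

ΔU = 342 m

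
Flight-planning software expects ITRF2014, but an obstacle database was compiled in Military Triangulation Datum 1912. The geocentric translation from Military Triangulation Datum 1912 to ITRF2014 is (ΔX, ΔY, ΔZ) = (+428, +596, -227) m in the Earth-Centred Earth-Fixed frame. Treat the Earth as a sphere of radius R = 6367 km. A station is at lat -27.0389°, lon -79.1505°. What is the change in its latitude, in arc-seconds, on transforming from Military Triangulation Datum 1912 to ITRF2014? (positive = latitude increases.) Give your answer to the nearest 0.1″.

Δφ = -14.0″

sin φ = -0.454595, cos φ = 0.890698, sin λ = -0.982125, cos λ = 0.188230.
North component: ΔN = −sin φ cos λ·ΔX − sin φ sin λ·ΔY + cos φ·ΔZ = −(-0.454595)(0.188230)(428) − (-0.454595)(-0.982125)(596) + (0.890698)(-227) = -431.66 m.
1° of latitude spans πR/180 = 111125 m, so Δφ = -431.66 / 111125 × 3600 = -13.984″.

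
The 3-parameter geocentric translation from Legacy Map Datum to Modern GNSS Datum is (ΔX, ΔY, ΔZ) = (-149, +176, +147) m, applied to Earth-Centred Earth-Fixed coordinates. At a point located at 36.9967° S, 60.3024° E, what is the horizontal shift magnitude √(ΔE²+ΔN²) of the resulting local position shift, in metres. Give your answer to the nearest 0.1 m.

At φ = -36.9967°, λ = 60.3024°: sin φ = -0.601769, cos φ = 0.798670, sin λ = 0.868652, cos λ = 0.495422.
ΔE = −sin λ·ΔX + cos λ·ΔY = −(0.868652)·(-149) + (0.495422)·(176) = 216.62 m.
ΔN = −sin φ cos λ·ΔX − sin φ sin λ·ΔY + cos φ·ΔZ = −(-0.601769)(0.495422)(-149) − (-0.601769)(0.868652)(176) + (0.798670)(147) = 164.98 m.
Horizontal magnitude = √(ΔE² + ΔN²) = √(216.62² + 164.98²) = 272.30 m.

272.3 m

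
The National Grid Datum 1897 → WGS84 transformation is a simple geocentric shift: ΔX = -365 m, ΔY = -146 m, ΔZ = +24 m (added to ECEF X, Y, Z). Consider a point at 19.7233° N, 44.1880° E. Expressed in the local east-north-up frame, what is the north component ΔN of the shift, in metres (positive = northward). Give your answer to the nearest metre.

ΔN = 145 m

At φ = 19.7233°, λ = 44.1880°: sin φ = 0.337478, cos φ = 0.941333, sin λ = 0.697015, cos λ = 0.717057.
ΔN = −sin φ cos λ·ΔX − sin φ sin λ·ΔY + cos φ·ΔZ = −(0.337478)(0.717057)(-365) − (0.337478)(0.697015)(-146) + (0.941333)(24) = 145.26 m.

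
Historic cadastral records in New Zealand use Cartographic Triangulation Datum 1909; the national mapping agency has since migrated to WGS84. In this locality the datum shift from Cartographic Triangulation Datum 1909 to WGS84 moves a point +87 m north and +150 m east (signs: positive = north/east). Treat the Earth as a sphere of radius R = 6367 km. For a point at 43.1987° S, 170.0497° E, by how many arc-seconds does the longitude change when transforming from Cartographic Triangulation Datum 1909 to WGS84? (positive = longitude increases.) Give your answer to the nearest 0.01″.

Δλ = 6.67″

At latitude -43.1987°, cos φ = 0.728984.
One radian of longitude at latitude φ spans R cos φ, so Δλ = ΔE / (R cos φ) = 150.0 / (6367000 × 0.728984) = 3.2318e-05 rad = 6.666″.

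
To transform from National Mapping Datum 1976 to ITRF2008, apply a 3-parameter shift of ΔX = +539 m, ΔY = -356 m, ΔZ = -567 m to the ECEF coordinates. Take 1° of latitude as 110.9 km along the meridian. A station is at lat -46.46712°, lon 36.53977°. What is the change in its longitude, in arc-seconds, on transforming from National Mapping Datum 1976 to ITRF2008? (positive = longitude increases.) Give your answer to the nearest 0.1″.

Δλ = -28.6″

sin φ = -0.724979, cos φ = 0.688771, sin λ = 0.595381, cos λ = 0.803444.
East component: ΔE = −sin λ·ΔX + cos λ·ΔY = −(0.595381)(539) + (0.803444)(-356) = -606.94 m.
1° of latitude spans 110900 m; at latitude φ, 1° of longitude spans that × cos φ = 76384.7 m, so Δλ = -606.94 / 76384.7 × 3600 = -28.605″.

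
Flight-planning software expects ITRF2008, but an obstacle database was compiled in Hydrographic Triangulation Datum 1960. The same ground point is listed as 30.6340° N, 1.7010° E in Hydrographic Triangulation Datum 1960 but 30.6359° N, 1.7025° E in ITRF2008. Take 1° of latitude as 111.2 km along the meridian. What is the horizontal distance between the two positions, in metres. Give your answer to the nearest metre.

255 m

Δφ = 30.6359° − 30.6340° = +0.0019°; Δλ = 1.7025° − 1.7010° = +0.0015°.
ΔN = Δφ × 111200 = 211.3 m; ΔE = Δλ × 111200 × cos(30.6340°) = +0.0015 × 111200 × 0.860440 = 143.5 m.
Distance = √(ΔE² + ΔN²) = √(143.5² + 211.3²) = 255.4 m.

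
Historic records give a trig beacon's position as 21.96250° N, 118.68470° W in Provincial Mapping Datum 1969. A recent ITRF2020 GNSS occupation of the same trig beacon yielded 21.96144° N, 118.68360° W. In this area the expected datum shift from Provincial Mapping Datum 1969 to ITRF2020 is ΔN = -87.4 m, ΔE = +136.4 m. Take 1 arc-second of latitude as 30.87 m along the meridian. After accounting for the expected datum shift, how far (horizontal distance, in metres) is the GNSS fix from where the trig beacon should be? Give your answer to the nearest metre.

Observed coordinate differences: Δφ = -0.00106°, Δλ = +0.00110°.
Converting to metres (1° lat = 111132 m, cos φ = 0.927429): observed ΔN = -117.8 m, observed ΔE = 113.4 m.
Subtracting the expected shift leaves a residual of -117.8 − (-87.4) = -30.4 m north and 113.4 − (136.4) = -23.0 m east.
Residual distance = √((-30.4)² + (-23.0)²) = 38.1 m.

38 m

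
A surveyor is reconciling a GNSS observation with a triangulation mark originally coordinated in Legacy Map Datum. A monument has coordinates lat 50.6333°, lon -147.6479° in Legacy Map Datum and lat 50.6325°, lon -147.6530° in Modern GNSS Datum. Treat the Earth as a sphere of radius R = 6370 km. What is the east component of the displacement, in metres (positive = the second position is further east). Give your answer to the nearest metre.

ΔE = -360 m

Δφ = 50.6325° − 50.6333° = -0.0008°; Δλ = -147.6530° − -147.6479° = -0.0051°.
1° along a meridian = πR/180 = 111177 m.
ΔN = Δφ × 111177 = -88.9 m; ΔE = Δλ × 111177 × cos(50.6333°) = -0.0051 × 111177 × 0.634281 = -359.6 m.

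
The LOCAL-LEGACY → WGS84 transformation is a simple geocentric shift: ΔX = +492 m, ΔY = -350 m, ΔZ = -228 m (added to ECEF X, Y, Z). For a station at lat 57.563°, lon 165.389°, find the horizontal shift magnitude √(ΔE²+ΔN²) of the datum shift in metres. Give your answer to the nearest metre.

414 m

At φ = 57.563°, λ = 165.389°: sin φ = 0.843982, cos φ = 0.536372, sin λ = 0.252255, cos λ = -0.967661.
ΔE = −sin λ·ΔX + cos λ·ΔY = −(0.252255)·(492) + (-0.967661)·(-350) = 214.57 m.
ΔN = −sin φ cos λ·ΔX − sin φ sin λ·ΔY + cos φ·ΔZ = −(0.843982)(-0.967661)(492) − (0.843982)(0.252255)(-350) + (0.536372)(-228) = 354.03 m.
Horizontal magnitude = √(ΔE² + ΔN²) = √(214.57² + 354.03²) = 413.98 m.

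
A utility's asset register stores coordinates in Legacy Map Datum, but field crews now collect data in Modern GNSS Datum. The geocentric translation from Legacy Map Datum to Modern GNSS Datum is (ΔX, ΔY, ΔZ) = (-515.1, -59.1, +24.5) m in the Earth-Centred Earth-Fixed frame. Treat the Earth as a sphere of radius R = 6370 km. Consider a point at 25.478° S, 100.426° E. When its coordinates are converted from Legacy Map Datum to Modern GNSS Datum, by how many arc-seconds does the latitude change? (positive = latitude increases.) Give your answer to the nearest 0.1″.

sin φ = -0.430164, cos φ = 0.902751, sin λ = 0.983489, cos λ = -0.180965.
North component: ΔN = −sin φ cos λ·ΔX − sin φ sin λ·ΔY + cos φ·ΔZ = −(-0.430164)(-0.180965)(-515.1) − (-0.430164)(0.983489)(-59.1) + (0.902751)(24.5) = 37.21 m.
1° of latitude spans πR/180 = 111177 m, so Δφ = 37.21 / 111177 × 3600 = 1.205″.

Δφ = 1.2″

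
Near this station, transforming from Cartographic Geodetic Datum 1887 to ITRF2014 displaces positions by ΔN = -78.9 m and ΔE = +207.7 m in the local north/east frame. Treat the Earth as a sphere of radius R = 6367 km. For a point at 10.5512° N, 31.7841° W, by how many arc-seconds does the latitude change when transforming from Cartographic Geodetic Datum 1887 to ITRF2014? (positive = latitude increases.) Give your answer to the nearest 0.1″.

On a sphere of radius R, 1 rad of latitude = R, so Δφ = ΔN / R = -78.9 / 6367000 = -1.2392e-05 rad = -2.556″.

Δφ = -2.6″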